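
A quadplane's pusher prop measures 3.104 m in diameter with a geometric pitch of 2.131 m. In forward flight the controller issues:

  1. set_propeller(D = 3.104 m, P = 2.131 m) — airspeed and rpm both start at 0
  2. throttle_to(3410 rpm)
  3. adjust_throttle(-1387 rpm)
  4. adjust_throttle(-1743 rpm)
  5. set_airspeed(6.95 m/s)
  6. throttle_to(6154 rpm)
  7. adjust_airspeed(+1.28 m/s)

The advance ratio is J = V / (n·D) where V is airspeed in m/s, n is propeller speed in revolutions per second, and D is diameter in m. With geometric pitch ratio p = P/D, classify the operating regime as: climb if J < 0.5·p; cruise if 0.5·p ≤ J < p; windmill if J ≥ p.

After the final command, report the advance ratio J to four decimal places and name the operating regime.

set_propeller: D = 3.104 m, P = 2.131 m (p = P/D = 0.686534); state ← (V=0, rpm=0)
throttle_to(3410): rpm ← 3410
adjust_throttle(-1387): rpm ← 3410 -1387 = 2023
adjust_throttle(-1743): rpm ← 2023 -1743 = 280
set_airspeed(6.95): V ← 6.95 m/s
throttle_to(6154): rpm ← 6154
adjust_airspeed(+1.28): V ← 6.95 +1.28 = 8.23 m/s
final state: V = 8.23 m/s, rpm = 6154 → n = rpm/60 = 102.566667 rev/s
J = V / (n·D) = 8.23 / (102.566667 × 3.104) = 0.025851
regime bands: climb J<0.3433 | cruise [0.3433, 0.6865) | windmill J≥0.6865
J = 0.0259 → climb

J = 0.0259, regime = climb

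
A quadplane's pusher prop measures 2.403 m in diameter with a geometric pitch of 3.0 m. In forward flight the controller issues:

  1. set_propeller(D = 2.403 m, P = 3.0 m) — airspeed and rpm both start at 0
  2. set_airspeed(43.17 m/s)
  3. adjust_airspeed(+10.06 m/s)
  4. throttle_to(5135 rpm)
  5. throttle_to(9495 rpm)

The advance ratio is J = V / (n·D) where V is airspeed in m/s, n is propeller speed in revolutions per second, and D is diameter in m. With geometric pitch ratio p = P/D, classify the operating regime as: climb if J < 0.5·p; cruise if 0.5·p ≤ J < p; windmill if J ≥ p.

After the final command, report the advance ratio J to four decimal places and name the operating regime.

set_propeller: D = 2.403 m, P = 3.0 m (p = P/D = 1.248439); state ← (V=0, rpm=0)
set_airspeed(43.17): V ← 43.17 m/s
adjust_airspeed(+10.06): V ← 43.17 +10.06 = 53.23 m/s
throttle_to(5135): rpm ← 5135
throttle_to(9495): rpm ← 9495
final state: V = 53.23 m/s, rpm = 9495 → n = rpm/60 = 158.250000 rev/s
J = V / (n·D) = 53.23 / (158.250000 × 2.403) = 0.139978
regime bands: climb J<0.6242 | cruise [0.6242, 1.2484) | windmill J≥1.2484
J = 0.1400 → climb

J = 0.1400, regime = climb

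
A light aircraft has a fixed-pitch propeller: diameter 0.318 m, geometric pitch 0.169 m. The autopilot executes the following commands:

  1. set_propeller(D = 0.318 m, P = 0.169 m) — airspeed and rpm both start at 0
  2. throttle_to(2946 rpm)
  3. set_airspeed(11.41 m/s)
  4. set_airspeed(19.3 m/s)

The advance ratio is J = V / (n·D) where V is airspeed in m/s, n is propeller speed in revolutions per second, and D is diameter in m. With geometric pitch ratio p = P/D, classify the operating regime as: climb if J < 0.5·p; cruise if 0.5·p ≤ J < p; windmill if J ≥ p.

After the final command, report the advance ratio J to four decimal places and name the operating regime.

J = 1.2361, regime = windmill

set_propeller: D = 0.318 m, P = 0.169 m (p = P/D = 0.531447); state ← (V=0, rpm=0)
throttle_to(2946): rpm ← 2946
set_airspeed(11.41): V ← 11.41 m/s
set_airspeed(19.3): V ← 19.3 m/s
final state: V = 19.3 m/s, rpm = 2946 → n = rpm/60 = 49.100000 rev/s
J = V / (n·D) = 19.3 / (49.100000 × 0.318) = 1.236086
regime bands: climb J<0.2657 | cruise [0.2657, 0.5314) | windmill J≥0.5314
J = 1.2361 → windmill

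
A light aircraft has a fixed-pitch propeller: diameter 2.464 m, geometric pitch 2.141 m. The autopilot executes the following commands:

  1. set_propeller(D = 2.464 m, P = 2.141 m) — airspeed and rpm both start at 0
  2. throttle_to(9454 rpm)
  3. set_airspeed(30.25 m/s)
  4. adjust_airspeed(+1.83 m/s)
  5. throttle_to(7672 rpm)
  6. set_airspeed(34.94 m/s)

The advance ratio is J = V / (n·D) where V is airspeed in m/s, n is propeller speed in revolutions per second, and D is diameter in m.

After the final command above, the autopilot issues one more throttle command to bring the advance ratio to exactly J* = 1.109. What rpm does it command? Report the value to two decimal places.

set_propeller: D = 2.464 m, P = 2.141 m (p = P/D = 0.868912); state ← (V=0, rpm=0)
throttle_to(9454): rpm ← 9454
set_airspeed(30.25): V ← 30.25 m/s
adjust_airspeed(+1.83): V ← 30.25 +1.83 = 32.08 m/s
throttle_to(7672): rpm ← 7672
set_airspeed(34.94): V ← 34.94 m/s
final state: V = 34.94 m/s, rpm = 7672 → n = rpm/60 = 127.866667 rev/s
target J* = 1.109; solve J* = V/(n·D) for n: n = V/(J*·D) = 34.94/(1.109 × 2.464) = 12.786470 rev/s
rpm = 60·n = 767.188177

rpm = 767.19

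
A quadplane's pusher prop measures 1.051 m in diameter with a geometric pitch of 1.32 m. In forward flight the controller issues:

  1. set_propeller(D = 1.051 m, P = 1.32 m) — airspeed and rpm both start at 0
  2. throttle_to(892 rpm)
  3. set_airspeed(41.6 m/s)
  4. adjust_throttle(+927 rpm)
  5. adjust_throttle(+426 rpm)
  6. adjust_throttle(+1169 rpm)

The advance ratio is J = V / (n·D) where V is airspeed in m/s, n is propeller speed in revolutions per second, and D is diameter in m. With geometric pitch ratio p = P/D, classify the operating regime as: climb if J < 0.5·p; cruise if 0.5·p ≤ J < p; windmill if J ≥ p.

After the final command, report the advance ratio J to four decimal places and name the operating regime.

J = 0.6956, regime = cruise

set_propeller: D = 1.051 m, P = 1.32 m (p = P/D = 1.255947); state ← (V=0, rpm=0)
throttle_to(892): rpm ← 892
set_airspeed(41.6): V ← 41.6 m/s
adjust_throttle(+927): rpm ← 892 +927 = 1819
adjust_throttle(+426): rpm ← 1819 +426 = 2245
adjust_throttle(+1169): rpm ← 2245 +1169 = 3414
final state: V = 41.6 m/s, rpm = 3414 → n = rpm/60 = 56.900000 rev/s
J = V / (n·D) = 41.6 / (56.900000 × 1.051) = 0.695630
regime bands: climb J<0.6280 | cruise [0.6280, 1.2559) | windmill J≥1.2559
J = 0.6956 → cruise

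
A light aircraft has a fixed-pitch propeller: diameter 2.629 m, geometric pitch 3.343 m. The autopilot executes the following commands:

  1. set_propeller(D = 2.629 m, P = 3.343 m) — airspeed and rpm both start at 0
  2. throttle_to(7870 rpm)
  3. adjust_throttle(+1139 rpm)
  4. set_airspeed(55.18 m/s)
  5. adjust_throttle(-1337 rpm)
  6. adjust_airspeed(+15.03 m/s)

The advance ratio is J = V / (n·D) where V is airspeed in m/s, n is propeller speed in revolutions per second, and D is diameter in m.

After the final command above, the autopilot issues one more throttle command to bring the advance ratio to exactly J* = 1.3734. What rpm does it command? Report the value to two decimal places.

set_propeller: D = 2.629 m, P = 3.343 m (p = P/D = 1.271586); state ← (V=0, rpm=0)
throttle_to(7870): rpm ← 7870
adjust_throttle(+1139): rpm ← 7870 +1139 = 9009
set_airspeed(55.18): V ← 55.18 m/s
adjust_throttle(-1337): rpm ← 9009 -1337 = 7672
adjust_airspeed(+15.03): V ← 55.18 +15.03 = 70.21 m/s
final state: V = 70.21 m/s, rpm = 7672 → n = rpm/60 = 127.866667 rev/s
target J* = 1.3734; solve J* = V/(n·D) for n: n = V/(J*·D) = 70.21/(1.3734 × 2.629) = 19.445152 rev/s
rpm = 60·n = 1166.709124

rpm = 1166.71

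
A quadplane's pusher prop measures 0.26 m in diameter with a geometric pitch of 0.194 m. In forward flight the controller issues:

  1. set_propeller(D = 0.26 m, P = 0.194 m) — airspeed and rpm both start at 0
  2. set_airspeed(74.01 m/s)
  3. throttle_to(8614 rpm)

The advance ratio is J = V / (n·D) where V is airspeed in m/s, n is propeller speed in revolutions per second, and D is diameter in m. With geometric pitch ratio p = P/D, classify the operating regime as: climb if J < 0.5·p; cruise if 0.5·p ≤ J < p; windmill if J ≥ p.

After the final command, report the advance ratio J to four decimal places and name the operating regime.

set_propeller: D = 0.26 m, P = 0.194 m (p = P/D = 0.746154); state ← (V=0, rpm=0)
set_airspeed(74.01): V ← 74.01 m/s
throttle_to(8614): rpm ← 8614
final state: V = 74.01 m/s, rpm = 8614 → n = rpm/60 = 143.566667 rev/s
J = V / (n·D) = 74.01 / (143.566667 × 0.26) = 1.982729
regime bands: climb J<0.3731 | cruise [0.3731, 0.7462) | windmill J≥0.7462
J = 1.9827 → windmill

J = 1.9827, regime = windmill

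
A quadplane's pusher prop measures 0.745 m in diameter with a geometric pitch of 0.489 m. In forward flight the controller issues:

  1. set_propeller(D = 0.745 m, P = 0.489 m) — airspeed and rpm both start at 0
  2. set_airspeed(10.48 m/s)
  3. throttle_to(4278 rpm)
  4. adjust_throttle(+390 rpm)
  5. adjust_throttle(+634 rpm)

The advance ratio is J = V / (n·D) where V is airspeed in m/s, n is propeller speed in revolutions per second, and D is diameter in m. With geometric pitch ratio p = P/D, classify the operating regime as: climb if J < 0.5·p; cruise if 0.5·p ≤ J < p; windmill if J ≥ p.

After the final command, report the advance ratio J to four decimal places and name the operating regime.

J = 0.1592, regime = climb

set_propeller: D = 0.745 m, P = 0.489 m (p = P/D = 0.656376); state ← (V=0, rpm=0)
set_airspeed(10.48): V ← 10.48 m/s
throttle_to(4278): rpm ← 4278
adjust_throttle(+390): rpm ← 4278 +390 = 4668
adjust_throttle(+634): rpm ← 4668 +634 = 5302
final state: V = 10.48 m/s, rpm = 5302 → n = rpm/60 = 88.366667 rev/s
J = V / (n·D) = 10.48 / (88.366667 × 0.745) = 0.159190
regime bands: climb J<0.3282 | cruise [0.3282, 0.6564) | windmill J≥0.6564
J = 0.1592 → climb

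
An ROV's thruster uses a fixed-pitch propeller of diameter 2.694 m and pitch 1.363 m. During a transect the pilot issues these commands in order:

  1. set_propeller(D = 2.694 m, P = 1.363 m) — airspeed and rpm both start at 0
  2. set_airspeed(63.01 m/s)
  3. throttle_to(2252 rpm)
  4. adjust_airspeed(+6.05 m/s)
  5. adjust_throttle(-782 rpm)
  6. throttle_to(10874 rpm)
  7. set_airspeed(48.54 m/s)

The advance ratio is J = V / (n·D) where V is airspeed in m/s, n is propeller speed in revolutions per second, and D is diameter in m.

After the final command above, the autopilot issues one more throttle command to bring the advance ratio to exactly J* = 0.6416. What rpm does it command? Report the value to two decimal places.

set_propeller: D = 2.694 m, P = 1.363 m (p = P/D = 0.505939); state ← (V=0, rpm=0)
set_airspeed(63.01): V ← 63.01 m/s
throttle_to(2252): rpm ← 2252
adjust_airspeed(+6.05): V ← 63.01 +6.05 = 69.06 m/s
adjust_throttle(-782): rpm ← 2252 -782 = 1470
throttle_to(10874): rpm ← 10874
set_airspeed(48.54): V ← 48.54 m/s
final state: V = 48.54 m/s, rpm = 10874 → n = rpm/60 = 181.233333 rev/s
target J* = 0.6416; solve J* = V/(n·D) for n: n = V/(J*·D) = 48.54/(0.6416 × 2.694) = 28.082633 rev/s
rpm = 60·n = 1684.957984

rpm = 1684.96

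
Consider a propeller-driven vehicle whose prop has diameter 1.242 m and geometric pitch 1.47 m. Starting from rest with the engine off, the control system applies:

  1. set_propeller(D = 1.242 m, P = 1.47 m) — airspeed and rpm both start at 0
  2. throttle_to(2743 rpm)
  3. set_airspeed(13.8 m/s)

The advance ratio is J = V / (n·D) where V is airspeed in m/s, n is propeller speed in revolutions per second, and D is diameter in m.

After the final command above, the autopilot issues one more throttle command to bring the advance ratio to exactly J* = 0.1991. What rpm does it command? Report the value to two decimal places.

rpm = 3348.40

set_propeller: D = 1.242 m, P = 1.47 m (p = P/D = 1.183575); state ← (V=0, rpm=0)
throttle_to(2743): rpm ← 2743
set_airspeed(13.8): V ← 13.8 m/s
final state: V = 13.8 m/s, rpm = 2743 → n = rpm/60 = 45.716667 rev/s
target J* = 0.1991; solve J* = V/(n·D) for n: n = V/(J*·D) = 13.8/(0.1991 × 1.242) = 55.806686 rev/s
rpm = 60·n = 3348.401138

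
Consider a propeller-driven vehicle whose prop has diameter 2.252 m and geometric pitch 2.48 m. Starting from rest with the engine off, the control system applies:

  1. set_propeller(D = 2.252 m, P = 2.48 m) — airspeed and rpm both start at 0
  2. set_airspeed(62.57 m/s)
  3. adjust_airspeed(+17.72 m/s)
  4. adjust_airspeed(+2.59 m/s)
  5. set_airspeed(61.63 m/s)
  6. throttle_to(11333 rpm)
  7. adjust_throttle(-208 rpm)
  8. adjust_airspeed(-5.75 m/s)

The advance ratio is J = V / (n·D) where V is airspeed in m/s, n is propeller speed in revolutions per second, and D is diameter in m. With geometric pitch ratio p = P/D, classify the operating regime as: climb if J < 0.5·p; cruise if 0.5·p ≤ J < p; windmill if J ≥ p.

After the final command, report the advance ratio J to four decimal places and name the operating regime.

J = 0.1338, regime = climb

set_propeller: D = 2.252 m, P = 2.48 m (p = P/D = 1.101243); state ← (V=0, rpm=0)
set_airspeed(62.57): V ← 62.57 m/s
adjust_airspeed(+17.72): V ← 62.57 +17.72 = 80.29 m/s
adjust_airspeed(+2.59): V ← 80.29 +2.59 = 82.88 m/s
set_airspeed(61.63): V ← 61.63 m/s
throttle_to(11333): rpm ← 11333
adjust_throttle(-208): rpm ← 11333 -208 = 11125
adjust_airspeed(-5.75): V ← 61.63 -5.75 = 55.88 m/s
final state: V = 55.88 m/s, rpm = 11125 → n = rpm/60 = 185.416667 rev/s
J = V / (n·D) = 55.88 / (185.416667 × 2.252) = 0.133826
regime bands: climb J<0.5506 | cruise [0.5506, 1.1012) | windmill J≥1.1012
J = 0.1338 → climb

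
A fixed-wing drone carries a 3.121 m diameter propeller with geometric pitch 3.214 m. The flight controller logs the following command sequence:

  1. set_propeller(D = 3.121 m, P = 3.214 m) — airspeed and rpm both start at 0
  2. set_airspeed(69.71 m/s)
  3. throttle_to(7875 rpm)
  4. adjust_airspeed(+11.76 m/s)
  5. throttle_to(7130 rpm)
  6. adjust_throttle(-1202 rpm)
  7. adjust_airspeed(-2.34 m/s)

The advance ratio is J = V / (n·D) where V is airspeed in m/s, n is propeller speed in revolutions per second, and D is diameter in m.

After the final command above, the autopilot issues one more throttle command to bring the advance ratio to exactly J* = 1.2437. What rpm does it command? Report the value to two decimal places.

rpm = 1223.16

set_propeller: D = 3.121 m, P = 3.214 m (p = P/D = 1.029798); state ← (V=0, rpm=0)
set_airspeed(69.71): V ← 69.71 m/s
throttle_to(7875): rpm ← 7875
adjust_airspeed(+11.76): V ← 69.71 +11.76 = 81.47 m/s
throttle_to(7130): rpm ← 7130
adjust_throttle(-1202): rpm ← 7130 -1202 = 5928
adjust_airspeed(-2.34): V ← 81.47 -2.34 = 79.13 m/s
final state: V = 79.13 m/s, rpm = 5928 → n = rpm/60 = 98.800000 rev/s
target J* = 1.2437; solve J* = V/(n·D) for n: n = V/(J*·D) = 79.13/(1.2437 × 3.121) = 20.385988 rev/s
rpm = 60·n = 1223.159276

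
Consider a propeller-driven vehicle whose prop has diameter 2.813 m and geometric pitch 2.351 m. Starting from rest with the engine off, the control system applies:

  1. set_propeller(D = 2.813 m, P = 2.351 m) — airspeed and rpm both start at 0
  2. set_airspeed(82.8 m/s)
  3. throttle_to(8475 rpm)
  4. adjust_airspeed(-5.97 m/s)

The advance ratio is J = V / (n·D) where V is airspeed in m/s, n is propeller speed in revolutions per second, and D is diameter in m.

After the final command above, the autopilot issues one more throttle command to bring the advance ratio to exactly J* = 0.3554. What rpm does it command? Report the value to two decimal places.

set_propeller: D = 2.813 m, P = 2.351 m (p = P/D = 0.835763); state ← (V=0, rpm=0)
set_airspeed(82.8): V ← 82.8 m/s
throttle_to(8475): rpm ← 8475
adjust_airspeed(-5.97): V ← 82.8 -5.97 = 76.83 m/s
final state: V = 76.83 m/s, rpm = 8475 → n = rpm/60 = 141.250000 rev/s
target J* = 0.3554; solve J* = V/(n·D) for n: n = V/(J*·D) = 76.83/(0.3554 × 2.813) = 76.849966 rev/s
rpm = 60·n = 4610.997937

rpm = 4611.00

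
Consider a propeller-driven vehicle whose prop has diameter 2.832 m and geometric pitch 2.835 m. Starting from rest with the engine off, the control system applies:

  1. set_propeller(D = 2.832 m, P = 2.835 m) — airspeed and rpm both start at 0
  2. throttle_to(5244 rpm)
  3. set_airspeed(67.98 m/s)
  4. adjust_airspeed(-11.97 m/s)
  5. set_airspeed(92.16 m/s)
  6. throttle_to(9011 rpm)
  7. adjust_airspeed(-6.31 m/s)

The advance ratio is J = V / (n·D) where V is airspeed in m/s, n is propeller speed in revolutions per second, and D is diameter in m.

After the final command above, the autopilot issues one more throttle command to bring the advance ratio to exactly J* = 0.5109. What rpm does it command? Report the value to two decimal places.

set_propeller: D = 2.832 m, P = 2.835 m (p = P/D = 1.001059); state ← (V=0, rpm=0)
throttle_to(5244): rpm ← 5244
set_airspeed(67.98): V ← 67.98 m/s
adjust_airspeed(-11.97): V ← 67.98 -11.97 = 56.01 m/s
set_airspeed(92.16): V ← 92.16 m/s
throttle_to(9011): rpm ← 9011
adjust_airspeed(-6.31): V ← 92.16 -6.31 = 85.85 m/s
final state: V = 85.85 m/s, rpm = 9011 → n = rpm/60 = 150.183333 rev/s
target J* = 0.5109; solve J* = V/(n·D) for n: n = V/(J*·D) = 85.85/(0.5109 × 2.832) = 59.335027 rev/s
rpm = 60·n = 3560.101648

rpm = 3560.10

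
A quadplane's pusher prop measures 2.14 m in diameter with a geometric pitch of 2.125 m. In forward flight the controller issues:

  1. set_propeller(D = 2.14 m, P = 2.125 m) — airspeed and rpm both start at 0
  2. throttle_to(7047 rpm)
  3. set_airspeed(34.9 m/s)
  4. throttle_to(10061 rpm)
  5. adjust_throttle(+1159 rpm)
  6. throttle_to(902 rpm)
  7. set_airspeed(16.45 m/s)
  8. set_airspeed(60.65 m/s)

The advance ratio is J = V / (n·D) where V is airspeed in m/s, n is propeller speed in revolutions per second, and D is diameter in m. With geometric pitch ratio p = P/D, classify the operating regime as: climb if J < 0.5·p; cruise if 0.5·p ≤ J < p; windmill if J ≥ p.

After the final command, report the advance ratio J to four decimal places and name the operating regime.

set_propeller: D = 2.14 m, P = 2.125 m (p = P/D = 0.992991); state ← (V=0, rpm=0)
throttle_to(7047): rpm ← 7047
set_airspeed(34.9): V ← 34.9 m/s
throttle_to(10061): rpm ← 10061
adjust_throttle(+1159): rpm ← 10061 +1159 = 11220
throttle_to(902): rpm ← 902
set_airspeed(16.45): V ← 16.45 m/s
set_airspeed(60.65): V ← 60.65 m/s
final state: V = 60.65 m/s, rpm = 902 → n = rpm/60 = 15.033333 rev/s
J = V / (n·D) = 60.65 / (15.033333 × 2.14) = 1.885219
regime bands: climb J<0.4965 | cruise [0.4965, 0.9930) | windmill J≥0.9930
J = 1.8852 → windmill

J = 1.8852, regime = windmill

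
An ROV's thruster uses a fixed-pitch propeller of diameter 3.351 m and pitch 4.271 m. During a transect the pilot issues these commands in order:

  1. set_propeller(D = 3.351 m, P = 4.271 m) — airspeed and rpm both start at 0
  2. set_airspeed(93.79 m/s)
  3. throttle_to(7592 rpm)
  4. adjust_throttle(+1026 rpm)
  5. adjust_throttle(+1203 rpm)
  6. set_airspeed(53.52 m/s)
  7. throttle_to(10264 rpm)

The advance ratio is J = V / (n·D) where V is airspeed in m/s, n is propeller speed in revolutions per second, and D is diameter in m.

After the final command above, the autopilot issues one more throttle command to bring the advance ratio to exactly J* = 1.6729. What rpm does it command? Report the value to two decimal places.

set_propeller: D = 3.351 m, P = 4.271 m (p = P/D = 1.274545); state ← (V=0, rpm=0)
set_airspeed(93.79): V ← 93.79 m/s
throttle_to(7592): rpm ← 7592
adjust_throttle(+1026): rpm ← 7592 +1026 = 8618
adjust_throttle(+1203): rpm ← 8618 +1203 = 9821
set_airspeed(53.52): V ← 53.52 m/s
throttle_to(10264): rpm ← 10264
final state: V = 53.52 m/s, rpm = 10264 → n = rpm/60 = 171.066667 rev/s
target J* = 1.6729; solve J* = V/(n·D) for n: n = V/(J*·D) = 53.52/(1.6729 × 3.351) = 9.547105 rev/s
rpm = 60·n = 572.826296

rpm = 572.83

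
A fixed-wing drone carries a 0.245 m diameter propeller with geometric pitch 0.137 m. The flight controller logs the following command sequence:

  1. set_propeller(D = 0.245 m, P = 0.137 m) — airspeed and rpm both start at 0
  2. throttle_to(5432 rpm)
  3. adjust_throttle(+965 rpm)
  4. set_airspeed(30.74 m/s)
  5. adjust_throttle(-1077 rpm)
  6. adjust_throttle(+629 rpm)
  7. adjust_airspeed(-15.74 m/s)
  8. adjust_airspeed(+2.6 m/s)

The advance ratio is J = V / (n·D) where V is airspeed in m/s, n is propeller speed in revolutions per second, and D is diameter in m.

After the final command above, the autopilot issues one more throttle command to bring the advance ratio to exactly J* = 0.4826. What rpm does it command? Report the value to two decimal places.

set_propeller: D = 0.245 m, P = 0.137 m (p = P/D = 0.559184); state ← (V=0, rpm=0)
throttle_to(5432): rpm ← 5432
adjust_throttle(+965): rpm ← 5432 +965 = 6397
set_airspeed(30.74): V ← 30.74 m/s
adjust_throttle(-1077): rpm ← 6397 -1077 = 5320
adjust_throttle(+629): rpm ← 5320 +629 = 5949
adjust_airspeed(-15.74): V ← 30.74 -15.74 = 15 m/s
adjust_airspeed(+2.6): V ← 15 +2.6 = 17.6 m/s
final state: V = 17.6 m/s, rpm = 5949 → n = rpm/60 = 99.150000 rev/s
target J* = 0.4826; solve J* = V/(n·D) for n: n = V/(J*·D) = 17.6/(0.4826 × 0.245) = 148.853574 rev/s
rpm = 60·n = 8931.214425

rpm = 8931.21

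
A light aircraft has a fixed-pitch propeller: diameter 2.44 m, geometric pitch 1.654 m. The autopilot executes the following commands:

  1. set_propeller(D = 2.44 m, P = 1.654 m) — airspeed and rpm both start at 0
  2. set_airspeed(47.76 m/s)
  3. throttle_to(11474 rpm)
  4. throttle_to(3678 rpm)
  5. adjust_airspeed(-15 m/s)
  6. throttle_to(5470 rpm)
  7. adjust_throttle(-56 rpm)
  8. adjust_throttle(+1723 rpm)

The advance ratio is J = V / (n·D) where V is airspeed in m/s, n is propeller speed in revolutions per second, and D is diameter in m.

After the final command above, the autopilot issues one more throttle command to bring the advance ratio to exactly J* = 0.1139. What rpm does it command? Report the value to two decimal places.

set_propeller: D = 2.44 m, P = 1.654 m (p = P/D = 0.677869); state ← (V=0, rpm=0)
set_airspeed(47.76): V ← 47.76 m/s
throttle_to(11474): rpm ← 11474
throttle_to(3678): rpm ← 3678
adjust_airspeed(-15): V ← 47.76 -15 = 32.76 m/s
throttle_to(5470): rpm ← 5470
adjust_throttle(-56): rpm ← 5470 -56 = 5414
adjust_throttle(+1723): rpm ← 5414 +1723 = 7137
final state: V = 32.76 m/s, rpm = 7137 → n = rpm/60 = 118.950000 rev/s
target J* = 0.1139; solve J* = V/(n·D) for n: n = V/(J*·D) = 32.76/(0.1139 × 2.44) = 117.877344 rev/s
rpm = 60·n = 7072.640654

rpm = 7072.64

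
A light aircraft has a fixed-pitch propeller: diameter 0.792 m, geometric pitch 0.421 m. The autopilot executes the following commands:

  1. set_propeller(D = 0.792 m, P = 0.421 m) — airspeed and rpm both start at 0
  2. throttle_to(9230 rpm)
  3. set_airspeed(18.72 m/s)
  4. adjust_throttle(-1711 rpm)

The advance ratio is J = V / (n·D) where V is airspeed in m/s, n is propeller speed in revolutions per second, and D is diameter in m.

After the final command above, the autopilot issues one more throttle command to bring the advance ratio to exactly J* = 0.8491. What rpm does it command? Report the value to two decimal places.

set_propeller: D = 0.792 m, P = 0.421 m (p = P/D = 0.531566); state ← (V=0, rpm=0)
throttle_to(9230): rpm ← 9230
set_airspeed(18.72): V ← 18.72 m/s
adjust_throttle(-1711): rpm ← 9230 -1711 = 7519
final state: V = 18.72 m/s, rpm = 7519 → n = rpm/60 = 125.316667 rev/s
target J* = 0.8491; solve J* = V/(n·D) for n: n = V/(J*·D) = 18.72/(0.8491 × 0.792) = 27.836961 rev/s
rpm = 60·n = 1670.217664

rpm = 1670.22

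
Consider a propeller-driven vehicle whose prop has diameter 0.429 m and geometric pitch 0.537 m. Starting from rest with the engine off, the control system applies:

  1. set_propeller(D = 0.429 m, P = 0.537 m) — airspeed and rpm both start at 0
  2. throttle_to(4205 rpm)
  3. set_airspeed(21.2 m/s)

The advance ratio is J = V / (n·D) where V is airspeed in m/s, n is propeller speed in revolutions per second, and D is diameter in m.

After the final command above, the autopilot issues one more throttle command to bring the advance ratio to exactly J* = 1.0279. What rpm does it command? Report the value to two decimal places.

rpm = 2884.56

set_propeller: D = 0.429 m, P = 0.537 m (p = P/D = 1.251748); state ← (V=0, rpm=0)
throttle_to(4205): rpm ← 4205
set_airspeed(21.2): V ← 21.2 m/s
final state: V = 21.2 m/s, rpm = 4205 → n = rpm/60 = 70.083333 rev/s
target J* = 1.0279; solve J* = V/(n·D) for n: n = V/(J*·D) = 21.2/(1.0279 × 0.429) = 48.075931 rev/s
rpm = 60·n = 2884.555857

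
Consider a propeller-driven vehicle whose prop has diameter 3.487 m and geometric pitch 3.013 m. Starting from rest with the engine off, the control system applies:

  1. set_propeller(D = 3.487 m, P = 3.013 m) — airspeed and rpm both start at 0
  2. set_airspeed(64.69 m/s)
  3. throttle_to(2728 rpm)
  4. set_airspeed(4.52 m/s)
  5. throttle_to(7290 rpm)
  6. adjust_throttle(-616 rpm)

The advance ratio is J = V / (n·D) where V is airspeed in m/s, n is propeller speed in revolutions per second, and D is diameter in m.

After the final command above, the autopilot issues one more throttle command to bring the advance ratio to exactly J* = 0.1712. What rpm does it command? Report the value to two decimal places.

set_propeller: D = 3.487 m, P = 3.013 m (p = P/D = 0.864067); state ← (V=0, rpm=0)
set_airspeed(64.69): V ← 64.69 m/s
throttle_to(2728): rpm ← 2728
set_airspeed(4.52): V ← 4.52 m/s
throttle_to(7290): rpm ← 7290
adjust_throttle(-616): rpm ← 7290 -616 = 6674
final state: V = 4.52 m/s, rpm = 6674 → n = rpm/60 = 111.233333 rev/s
target J* = 0.1712; solve J* = V/(n·D) for n: n = V/(J*·D) = 4.52/(0.1712 × 3.487) = 7.571514 rev/s
rpm = 60·n = 454.290837

rpm = 454.29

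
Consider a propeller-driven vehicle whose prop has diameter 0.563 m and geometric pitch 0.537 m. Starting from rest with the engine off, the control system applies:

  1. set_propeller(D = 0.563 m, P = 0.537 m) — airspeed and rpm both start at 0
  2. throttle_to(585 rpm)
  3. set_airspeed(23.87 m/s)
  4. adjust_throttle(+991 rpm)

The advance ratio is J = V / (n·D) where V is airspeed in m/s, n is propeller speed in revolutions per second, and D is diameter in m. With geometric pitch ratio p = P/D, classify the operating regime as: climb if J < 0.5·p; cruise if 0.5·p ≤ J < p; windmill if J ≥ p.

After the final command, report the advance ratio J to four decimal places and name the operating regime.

set_propeller: D = 0.563 m, P = 0.537 m (p = P/D = 0.953819); state ← (V=0, rpm=0)
throttle_to(585): rpm ← 585
set_airspeed(23.87): V ← 23.87 m/s
adjust_throttle(+991): rpm ← 585 +991 = 1576
final state: V = 23.87 m/s, rpm = 1576 → n = rpm/60 = 26.266667 rev/s
J = V / (n·D) = 23.87 / (26.266667 × 0.563) = 1.614132
regime bands: climb J<0.4769 | cruise [0.4769, 0.9538) | windmill J≥0.9538
J = 1.6141 → windmill

J = 1.6141, regime = windmill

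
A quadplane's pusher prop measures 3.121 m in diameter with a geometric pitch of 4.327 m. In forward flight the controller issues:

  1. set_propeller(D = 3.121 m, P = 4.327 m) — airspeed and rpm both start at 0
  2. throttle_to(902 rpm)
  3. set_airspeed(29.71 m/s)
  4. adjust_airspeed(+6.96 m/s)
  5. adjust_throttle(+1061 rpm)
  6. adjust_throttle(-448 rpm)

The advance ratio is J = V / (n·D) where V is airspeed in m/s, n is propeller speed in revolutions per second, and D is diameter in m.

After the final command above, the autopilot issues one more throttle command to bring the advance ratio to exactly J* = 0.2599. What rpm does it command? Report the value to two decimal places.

set_propeller: D = 3.121 m, P = 4.327 m (p = P/D = 1.386415); state ← (V=0, rpm=0)
throttle_to(902): rpm ← 902
set_airspeed(29.71): V ← 29.71 m/s
adjust_airspeed(+6.96): V ← 29.71 +6.96 = 36.67 m/s
adjust_throttle(+1061): rpm ← 902 +1061 = 1963
adjust_throttle(-448): rpm ← 1963 -448 = 1515
final state: V = 36.67 m/s, rpm = 1515 → n = rpm/60 = 25.250000 rev/s
target J* = 0.2599; solve J* = V/(n·D) for n: n = V/(J*·D) = 36.67/(0.2599 × 3.121) = 45.207539 rev/s
rpm = 60·n = 2712.452316

rpm = 2712.45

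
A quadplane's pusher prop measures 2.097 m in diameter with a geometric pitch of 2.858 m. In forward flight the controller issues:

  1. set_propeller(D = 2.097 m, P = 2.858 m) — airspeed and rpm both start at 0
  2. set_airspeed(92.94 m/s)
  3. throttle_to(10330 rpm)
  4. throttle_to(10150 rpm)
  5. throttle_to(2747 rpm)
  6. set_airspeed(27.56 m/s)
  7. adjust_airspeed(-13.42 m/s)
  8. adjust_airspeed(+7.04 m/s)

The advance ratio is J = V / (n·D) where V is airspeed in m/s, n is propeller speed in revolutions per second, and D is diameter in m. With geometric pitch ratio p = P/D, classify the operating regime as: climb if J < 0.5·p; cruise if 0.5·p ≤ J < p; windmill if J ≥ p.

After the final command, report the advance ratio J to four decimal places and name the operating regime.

J = 0.2206, regime = climb

set_propeller: D = 2.097 m, P = 2.858 m (p = P/D = 1.362899); state ← (V=0, rpm=0)
set_airspeed(92.94): V ← 92.94 m/s
throttle_to(10330): rpm ← 10330
throttle_to(10150): rpm ← 10150
throttle_to(2747): rpm ← 2747
set_airspeed(27.56): V ← 27.56 m/s
adjust_airspeed(-13.42): V ← 27.56 -13.42 = 14.14 m/s
adjust_airspeed(+7.04): V ← 14.14 +7.04 = 21.18 m/s
final state: V = 21.18 m/s, rpm = 2747 → n = rpm/60 = 45.783333 rev/s
J = V / (n·D) = 21.18 / (45.783333 × 2.097) = 0.220607
regime bands: climb J<0.6814 | cruise [0.6814, 1.3629) | windmill J≥1.3629
J = 0.2206 → climb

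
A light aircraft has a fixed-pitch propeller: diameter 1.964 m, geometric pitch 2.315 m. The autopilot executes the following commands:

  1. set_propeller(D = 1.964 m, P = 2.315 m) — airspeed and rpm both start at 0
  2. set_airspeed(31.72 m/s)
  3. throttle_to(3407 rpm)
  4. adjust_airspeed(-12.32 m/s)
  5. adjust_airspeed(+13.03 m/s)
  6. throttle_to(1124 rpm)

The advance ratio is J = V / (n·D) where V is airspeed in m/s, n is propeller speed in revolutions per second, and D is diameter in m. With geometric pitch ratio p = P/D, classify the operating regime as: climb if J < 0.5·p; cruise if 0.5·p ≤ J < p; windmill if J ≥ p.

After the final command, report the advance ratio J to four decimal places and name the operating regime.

J = 0.8814, regime = cruise

set_propeller: D = 1.964 m, P = 2.315 m (p = P/D = 1.178717); state ← (V=0, rpm=0)
set_airspeed(31.72): V ← 31.72 m/s
throttle_to(3407): rpm ← 3407
adjust_airspeed(-12.32): V ← 31.72 -12.32 = 19.4 m/s
adjust_airspeed(+13.03): V ← 19.4 +13.03 = 32.43 m/s
throttle_to(1124): rpm ← 1124
final state: V = 32.43 m/s, rpm = 1124 → n = rpm/60 = 18.733333 rev/s
J = V / (n·D) = 32.43 / (18.733333 × 1.964) = 0.881435
regime bands: climb J<0.5894 | cruise [0.5894, 1.1787) | windmill J≥1.1787
J = 0.8814 → cruise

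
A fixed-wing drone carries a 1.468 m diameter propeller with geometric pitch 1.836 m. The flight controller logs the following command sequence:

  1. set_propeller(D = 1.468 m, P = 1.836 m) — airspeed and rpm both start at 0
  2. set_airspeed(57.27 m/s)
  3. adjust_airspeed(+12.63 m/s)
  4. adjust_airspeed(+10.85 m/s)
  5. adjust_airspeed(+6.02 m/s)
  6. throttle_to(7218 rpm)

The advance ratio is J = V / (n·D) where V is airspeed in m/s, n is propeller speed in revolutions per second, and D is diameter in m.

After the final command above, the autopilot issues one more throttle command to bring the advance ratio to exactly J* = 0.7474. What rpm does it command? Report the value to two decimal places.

rpm = 4745.06

set_propeller: D = 1.468 m, P = 1.836 m (p = P/D = 1.250681); state ← (V=0, rpm=0)
set_airspeed(57.27): V ← 57.27 m/s
adjust_airspeed(+12.63): V ← 57.27 +12.63 = 69.9 m/s
adjust_airspeed(+10.85): V ← 69.9 +10.85 = 80.75 m/s
adjust_airspeed(+6.02): V ← 80.75 +6.02 = 86.77 m/s
throttle_to(7218): rpm ← 7218
final state: V = 86.77 m/s, rpm = 7218 → n = rpm/60 = 120.300000 rev/s
target J* = 0.7474; solve J* = V/(n·D) for n: n = V/(J*·D) = 86.77/(0.7474 × 1.468) = 79.084332 rev/s
rpm = 60·n = 4745.059895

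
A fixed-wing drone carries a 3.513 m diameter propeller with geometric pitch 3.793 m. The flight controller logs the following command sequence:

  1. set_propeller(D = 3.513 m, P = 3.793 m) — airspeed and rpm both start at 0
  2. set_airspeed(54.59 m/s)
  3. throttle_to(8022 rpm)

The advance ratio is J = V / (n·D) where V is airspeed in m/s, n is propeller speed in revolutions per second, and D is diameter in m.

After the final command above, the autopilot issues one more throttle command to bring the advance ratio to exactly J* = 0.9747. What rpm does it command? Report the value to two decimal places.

rpm = 956.57

set_propeller: D = 3.513 m, P = 3.793 m (p = P/D = 1.079704); state ← (V=0, rpm=0)
set_airspeed(54.59): V ← 54.59 m/s
throttle_to(8022): rpm ← 8022
final state: V = 54.59 m/s, rpm = 8022 → n = rpm/60 = 133.700000 rev/s
target J* = 0.9747; solve J* = V/(n·D) for n: n = V/(J*·D) = 54.59/(0.9747 × 3.513) = 15.942777 rev/s
rpm = 60·n = 956.566635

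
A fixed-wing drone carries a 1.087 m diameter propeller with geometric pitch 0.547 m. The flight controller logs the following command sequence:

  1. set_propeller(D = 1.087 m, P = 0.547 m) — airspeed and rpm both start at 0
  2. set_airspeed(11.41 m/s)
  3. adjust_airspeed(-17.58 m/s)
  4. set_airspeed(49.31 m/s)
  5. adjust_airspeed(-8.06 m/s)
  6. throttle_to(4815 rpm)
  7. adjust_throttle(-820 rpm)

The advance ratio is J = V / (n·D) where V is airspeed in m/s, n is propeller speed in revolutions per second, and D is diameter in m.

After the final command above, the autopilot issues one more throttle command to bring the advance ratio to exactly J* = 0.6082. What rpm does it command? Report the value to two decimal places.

rpm = 3743.68

set_propeller: D = 1.087 m, P = 0.547 m (p = P/D = 0.503220); state ← (V=0, rpm=0)
set_airspeed(11.41): V ← 11.41 m/s
adjust_airspeed(-17.58): V ← 11.41 -17.58 = -6.17 m/s
set_airspeed(49.31): V ← 49.31 m/s
adjust_airspeed(-8.06): V ← 49.31 -8.06 = 41.25 m/s
throttle_to(4815): rpm ← 4815
adjust_throttle(-820): rpm ← 4815 -820 = 3995
final state: V = 41.25 m/s, rpm = 3995 → n = rpm/60 = 66.583333 rev/s
target J* = 0.6082; solve J* = V/(n·D) for n: n = V/(J*·D) = 41.25/(0.6082 × 1.087) = 62.394742 rev/s
rpm = 60·n = 3743.684518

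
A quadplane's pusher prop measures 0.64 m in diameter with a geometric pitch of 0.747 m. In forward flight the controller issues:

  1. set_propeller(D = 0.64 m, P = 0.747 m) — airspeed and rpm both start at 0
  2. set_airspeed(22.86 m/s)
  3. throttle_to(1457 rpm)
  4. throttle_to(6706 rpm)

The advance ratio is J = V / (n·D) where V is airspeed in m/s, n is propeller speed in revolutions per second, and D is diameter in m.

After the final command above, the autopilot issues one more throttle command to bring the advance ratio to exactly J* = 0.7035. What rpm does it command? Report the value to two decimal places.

set_propeller: D = 0.64 m, P = 0.747 m (p = P/D = 1.167188); state ← (V=0, rpm=0)
set_airspeed(22.86): V ← 22.86 m/s
throttle_to(1457): rpm ← 1457
throttle_to(6706): rpm ← 6706
final state: V = 22.86 m/s, rpm = 6706 → n = rpm/60 = 111.766667 rev/s
target J* = 0.7035; solve J* = V/(n·D) for n: n = V/(J*·D) = 22.86/(0.7035 × 0.64) = 50.772921 rev/s
rpm = 60·n = 3046.375267

rpm = 3046.38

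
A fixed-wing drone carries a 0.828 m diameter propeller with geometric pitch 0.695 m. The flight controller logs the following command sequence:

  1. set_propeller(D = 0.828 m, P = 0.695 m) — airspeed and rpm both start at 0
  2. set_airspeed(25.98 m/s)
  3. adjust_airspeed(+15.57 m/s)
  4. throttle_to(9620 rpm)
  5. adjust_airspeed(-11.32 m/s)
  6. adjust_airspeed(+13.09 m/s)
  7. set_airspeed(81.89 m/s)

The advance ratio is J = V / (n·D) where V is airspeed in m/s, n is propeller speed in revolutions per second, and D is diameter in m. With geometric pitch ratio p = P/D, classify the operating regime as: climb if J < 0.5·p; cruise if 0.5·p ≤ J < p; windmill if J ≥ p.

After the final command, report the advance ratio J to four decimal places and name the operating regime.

set_propeller: D = 0.828 m, P = 0.695 m (p = P/D = 0.839372); state ← (V=0, rpm=0)
set_airspeed(25.98): V ← 25.98 m/s
adjust_airspeed(+15.57): V ← 25.98 +15.57 = 41.55 m/s
throttle_to(9620): rpm ← 9620
adjust_airspeed(-11.32): V ← 41.55 -11.32 = 30.23 m/s
adjust_airspeed(+13.09): V ← 30.23 +13.09 = 43.32 m/s
set_airspeed(81.89): V ← 81.89 m/s
final state: V = 81.89 m/s, rpm = 9620 → n = rpm/60 = 160.333333 rev/s
J = V / (n·D) = 81.89 / (160.333333 × 0.828) = 0.616846
regime bands: climb J<0.4197 | cruise [0.4197, 0.8394) | windmill J≥0.8394
J = 0.6168 → cruise

J = 0.6168, regime = cruise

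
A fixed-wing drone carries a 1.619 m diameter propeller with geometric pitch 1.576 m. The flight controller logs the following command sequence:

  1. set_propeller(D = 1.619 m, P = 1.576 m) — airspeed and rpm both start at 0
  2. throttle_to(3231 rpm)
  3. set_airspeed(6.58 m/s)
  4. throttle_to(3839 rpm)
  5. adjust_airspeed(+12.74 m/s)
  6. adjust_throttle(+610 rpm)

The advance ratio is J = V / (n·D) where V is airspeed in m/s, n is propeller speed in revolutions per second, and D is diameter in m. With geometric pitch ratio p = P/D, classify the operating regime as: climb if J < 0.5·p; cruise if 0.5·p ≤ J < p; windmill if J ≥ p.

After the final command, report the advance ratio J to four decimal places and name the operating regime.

J = 0.1609, regime = climb

set_propeller: D = 1.619 m, P = 1.576 m (p = P/D = 0.973440); state ← (V=0, rpm=0)
throttle_to(3231): rpm ← 3231
set_airspeed(6.58): V ← 6.58 m/s
throttle_to(3839): rpm ← 3839
adjust_airspeed(+12.74): V ← 6.58 +12.74 = 19.32 m/s
adjust_throttle(+610): rpm ← 3839 +610 = 4449
final state: V = 19.32 m/s, rpm = 4449 → n = rpm/60 = 74.150000 rev/s
J = V / (n·D) = 19.32 / (74.150000 × 1.619) = 0.160934
regime bands: climb J<0.4867 | cruise [0.4867, 0.9734) | windmill J≥0.9734
J = 0.1609 → climb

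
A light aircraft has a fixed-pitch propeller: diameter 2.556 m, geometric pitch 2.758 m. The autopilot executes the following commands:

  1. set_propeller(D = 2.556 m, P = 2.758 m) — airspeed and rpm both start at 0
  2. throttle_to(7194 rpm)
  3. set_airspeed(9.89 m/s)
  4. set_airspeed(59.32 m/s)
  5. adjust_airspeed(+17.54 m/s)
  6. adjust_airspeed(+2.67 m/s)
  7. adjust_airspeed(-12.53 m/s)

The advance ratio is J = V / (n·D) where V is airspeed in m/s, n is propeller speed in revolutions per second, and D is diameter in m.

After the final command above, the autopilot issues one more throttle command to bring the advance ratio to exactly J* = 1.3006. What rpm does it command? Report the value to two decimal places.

set_propeller: D = 2.556 m, P = 2.758 m (p = P/D = 1.079030); state ← (V=0, rpm=0)
throttle_to(7194): rpm ← 7194
set_airspeed(9.89): V ← 9.89 m/s
set_airspeed(59.32): V ← 59.32 m/s
adjust_airspeed(+17.54): V ← 59.32 +17.54 = 76.86 m/s
adjust_airspeed(+2.67): V ← 76.86 +2.67 = 79.53 m/s
adjust_airspeed(-12.53): V ← 79.53 -12.53 = 67 m/s
final state: V = 67 m/s, rpm = 7194 → n = rpm/60 = 119.900000 rev/s
target J* = 1.3006; solve J* = V/(n·D) for n: n = V/(J*·D) = 67/(1.3006 × 2.556) = 20.154415 rev/s
rpm = 60·n = 1209.264919

rpm = 1209.26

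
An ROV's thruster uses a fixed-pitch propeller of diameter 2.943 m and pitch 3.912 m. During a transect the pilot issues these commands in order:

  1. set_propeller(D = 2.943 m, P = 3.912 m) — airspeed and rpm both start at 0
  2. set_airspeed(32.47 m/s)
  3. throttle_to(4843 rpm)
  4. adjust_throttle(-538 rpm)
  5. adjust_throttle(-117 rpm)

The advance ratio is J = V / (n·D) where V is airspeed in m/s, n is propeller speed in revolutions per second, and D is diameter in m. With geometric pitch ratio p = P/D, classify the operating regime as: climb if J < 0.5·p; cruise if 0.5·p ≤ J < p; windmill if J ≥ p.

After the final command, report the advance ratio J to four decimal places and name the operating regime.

J = 0.1581, regime = climb

set_propeller: D = 2.943 m, P = 3.912 m (p = P/D = 1.329256); state ← (V=0, rpm=0)
set_airspeed(32.47): V ← 32.47 m/s
throttle_to(4843): rpm ← 4843
adjust_throttle(-538): rpm ← 4843 -538 = 4305
adjust_throttle(-117): rpm ← 4305 -117 = 4188
final state: V = 32.47 m/s, rpm = 4188 → n = rpm/60 = 69.800000 rev/s
J = V / (n·D) = 32.47 / (69.800000 × 2.943) = 0.158065
regime bands: climb J<0.6646 | cruise [0.6646, 1.3293) | windmill J≥1.3293
J = 0.1581 → climb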